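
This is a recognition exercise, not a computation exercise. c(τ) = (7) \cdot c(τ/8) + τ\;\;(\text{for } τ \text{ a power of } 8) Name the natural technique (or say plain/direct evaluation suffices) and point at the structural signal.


Technique: the master substitution — the argument contracts 8-fold per step: reindex τ exponentially and solve the linear recurrence in the new index.


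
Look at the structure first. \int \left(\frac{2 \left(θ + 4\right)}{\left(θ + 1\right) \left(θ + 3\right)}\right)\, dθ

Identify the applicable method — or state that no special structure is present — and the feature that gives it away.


Technique: partial fractions — a proper rational integrand whose denominator splits into simpler factors — decompose into partial fractions first.


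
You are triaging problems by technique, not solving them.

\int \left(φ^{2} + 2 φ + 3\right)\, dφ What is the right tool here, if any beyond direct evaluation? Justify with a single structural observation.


Diagnosis: no special technique — nothing composite, nothing rational, nothing trigonometric — each constant-multiple power of φ integrates by the power rule alone.


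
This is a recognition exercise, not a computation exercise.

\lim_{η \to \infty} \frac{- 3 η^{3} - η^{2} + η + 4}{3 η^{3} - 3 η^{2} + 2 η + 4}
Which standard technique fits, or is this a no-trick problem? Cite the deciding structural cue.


Method: dominant-term comparison — growth-rate triage: the leading powers of η decide the limit, everything else is noise. Viewed as a single quotient this is an ∞/∞ form — an at-infinity application of l'Hôpital's rule would also resolve it; comparing leading growth reads the answer without differentiating.


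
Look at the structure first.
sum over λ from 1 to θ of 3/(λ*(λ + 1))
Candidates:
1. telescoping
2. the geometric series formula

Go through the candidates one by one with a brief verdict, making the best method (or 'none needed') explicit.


Method: telescoping — integer-spaced poles in 3/(λ*(λ + 1)) are the telescoping signature in disguise.
- telescoping — applies; the problem has the shape this method handles.
- the geometric series formula: the term-to-term ratio changes with the index, so the geometric formula cannot close it.


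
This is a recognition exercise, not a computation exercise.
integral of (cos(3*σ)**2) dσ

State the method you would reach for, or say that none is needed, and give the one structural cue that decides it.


Best approach: a trigonometric identity — cos(3*σ)**2 calls for power reduction: rewrite via double angles before any antiderivative is attempted.


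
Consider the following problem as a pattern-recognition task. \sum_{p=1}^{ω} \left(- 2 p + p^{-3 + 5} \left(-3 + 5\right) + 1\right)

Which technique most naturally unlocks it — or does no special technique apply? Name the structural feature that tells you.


Method: no special technique — every summand is a constant multiple of a power of p — apply the standard power-sum identities one degree at a time.


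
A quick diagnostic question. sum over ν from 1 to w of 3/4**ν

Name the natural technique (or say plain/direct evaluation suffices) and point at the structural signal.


Technique: the geometric series formula — consecutive terms stand in a fixed index-free ratio — the geometric sum formula closes it.


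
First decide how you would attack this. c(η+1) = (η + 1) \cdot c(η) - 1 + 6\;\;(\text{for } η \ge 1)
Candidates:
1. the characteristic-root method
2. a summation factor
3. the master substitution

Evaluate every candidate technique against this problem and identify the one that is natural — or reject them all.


Method: a summation factor — the coefficient η + 1 drifts with the index, so no fixed root exists; normalizing by the cumulative product telescopes it.
- the characteristic-root method — the coefficients change with the index, which the root method cannot absorb.
- a summation factor — a fit — the right tool for this form.
- the master substitution: no fixed divisor shrinks the index between calls.


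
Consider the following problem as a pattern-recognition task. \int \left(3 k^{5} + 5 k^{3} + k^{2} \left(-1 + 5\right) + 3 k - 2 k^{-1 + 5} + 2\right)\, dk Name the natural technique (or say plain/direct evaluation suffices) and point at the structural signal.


Diagnosis: no special technique — every term is a constant multiple of a power of k; term-wise power-rule integration needs no preliminary transformation.


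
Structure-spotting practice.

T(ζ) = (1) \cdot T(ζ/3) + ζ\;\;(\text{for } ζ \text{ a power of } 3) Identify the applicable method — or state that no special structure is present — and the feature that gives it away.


Technique: the master substitution — the argument contracts 3-fold per step: reindex ζ exponentially and solve the linear recurrence in the new index.


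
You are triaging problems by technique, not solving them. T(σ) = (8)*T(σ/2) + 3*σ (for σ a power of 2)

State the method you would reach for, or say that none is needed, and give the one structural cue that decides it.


Method: the master substitution — recursion at σ/2 is multiplicative in the index; logarithmic reindexing via σ = 2^m linearizes it.


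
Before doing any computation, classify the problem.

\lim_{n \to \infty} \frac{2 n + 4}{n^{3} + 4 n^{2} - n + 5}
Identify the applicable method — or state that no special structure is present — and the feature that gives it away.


Best approach: dominant-term comparison — at large n only the top-degree terms survive; compare the leading terms and the limit falls out. As a single quotient, the ∞/∞ shape would yield to repeated differentiation as well — the growth comparison gets there in one look.


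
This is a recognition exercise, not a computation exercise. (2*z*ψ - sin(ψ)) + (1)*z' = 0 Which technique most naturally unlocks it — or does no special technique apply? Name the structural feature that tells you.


Technique: a linear integrating factor — the unknown enters only to the first power against a nonzero forcing term — the integrating-factor template applies directly.


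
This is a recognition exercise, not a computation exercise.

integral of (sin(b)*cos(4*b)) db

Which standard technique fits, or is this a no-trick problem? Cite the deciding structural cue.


Technique: a trigonometric identity — cross-frequency products like sin(b)*cos(4*b) are the textbook product-to-sum case — the identity converts them to directly integrable sinusoids.


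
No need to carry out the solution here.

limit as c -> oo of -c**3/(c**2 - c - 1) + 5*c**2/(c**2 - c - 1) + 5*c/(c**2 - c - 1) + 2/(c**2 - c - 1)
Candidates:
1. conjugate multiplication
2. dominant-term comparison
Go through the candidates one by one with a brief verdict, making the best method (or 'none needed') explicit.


Technique: dominant-term comparison — divide through by the highest power of c; every lower-order term dies and the dominant terms decide the limit.
- conjugate multiplication — there are no radicals in tension whose conjugate would simplify matters.
- dominant-term comparison: yes, a natural case for it.


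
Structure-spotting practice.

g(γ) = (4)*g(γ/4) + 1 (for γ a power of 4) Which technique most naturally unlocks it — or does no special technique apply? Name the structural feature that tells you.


Technique: the master substitution — the index is divided (γ/4), not shifted — substitute γ = 4^m to straighten it into a shift recurrence.


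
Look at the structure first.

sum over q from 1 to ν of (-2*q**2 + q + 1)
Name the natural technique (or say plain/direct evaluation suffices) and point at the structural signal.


Technique: no special technique — the summand is a plain polynomial in q (expanding first if it arrives factored); standard power-sum formulas evaluate it term by term.


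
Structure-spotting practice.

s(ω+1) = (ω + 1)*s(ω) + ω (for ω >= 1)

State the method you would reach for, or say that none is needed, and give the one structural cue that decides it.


Diagnosis: a summation factor — one-term recursion with variable weight ω + 1 is solved by product normalization, not by root-finding.


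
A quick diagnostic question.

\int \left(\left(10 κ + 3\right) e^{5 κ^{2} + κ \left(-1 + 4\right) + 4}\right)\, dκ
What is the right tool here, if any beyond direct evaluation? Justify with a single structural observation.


Verdict: u-substitution — collected, the integrand has one factor that is, up to a constant, the derivative of an inner expression the rest depends on — substitute for that inner expression.


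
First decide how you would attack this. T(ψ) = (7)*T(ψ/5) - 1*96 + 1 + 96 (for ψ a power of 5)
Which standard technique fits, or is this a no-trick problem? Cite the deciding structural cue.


Technique: the master substitution — treat m = log base 5 of ψ as the new clock: one recursion step advances m by one while ψ scales by 5.


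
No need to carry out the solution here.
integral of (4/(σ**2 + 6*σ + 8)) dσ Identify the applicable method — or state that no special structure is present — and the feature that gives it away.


Best approach: partial fractions — break σ**2 + 6*σ + 8 into its roots and the integral splits into logarithm-sized bites.


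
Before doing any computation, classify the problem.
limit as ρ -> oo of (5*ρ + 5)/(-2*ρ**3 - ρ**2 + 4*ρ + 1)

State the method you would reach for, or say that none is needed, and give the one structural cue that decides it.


Technique: dominant-term comparison — at large ρ only the top-degree terms survive; compare the leading terms and the limit falls out. l'Hôpital's at-infinity variant applies to the expression viewed as a single quotient; the leading-term comparison is the direct route.


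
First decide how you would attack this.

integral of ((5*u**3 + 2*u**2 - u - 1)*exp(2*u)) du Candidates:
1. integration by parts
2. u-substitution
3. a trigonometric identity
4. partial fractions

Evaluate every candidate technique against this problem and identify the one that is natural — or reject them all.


Best approach: integration by parts — a polynomial 5*u**3 + 2*u**2 - u - 1 against the kernel exp(2*u) is the signature bounded-ladder case for integration by parts.
- integration by parts: a fit — the right tool for this form.
- u-substitution — no subexpression of the integrand serves as a whole-integral substitution inner — individual terms may offer their own, but none carries its derivative as a factor of the full integrand; a working change of variable would have to be constructed from outside the expression.
- a trigonometric identity — no sine or cosine appears, so there is nothing for a trigonometric identity to act on.
- partial fractions: there is no rational-function structure to decompose.


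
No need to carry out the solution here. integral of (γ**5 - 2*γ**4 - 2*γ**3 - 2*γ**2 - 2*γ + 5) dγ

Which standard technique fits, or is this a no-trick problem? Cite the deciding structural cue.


Best approach: no special technique — scan for structure and find none: constant multiples of powers of γ, integrate directly.


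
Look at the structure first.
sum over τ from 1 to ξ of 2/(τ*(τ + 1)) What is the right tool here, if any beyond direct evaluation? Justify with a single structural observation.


Best approach: telescoping — one partial-fraction pass turns 2/(τ*(τ + 1)) into a shifted difference, and shifted differences telescope.


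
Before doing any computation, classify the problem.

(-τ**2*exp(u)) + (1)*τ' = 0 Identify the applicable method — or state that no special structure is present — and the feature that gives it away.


Diagnosis: separation of variables — one side of the product carries the independent variable, the other the unknown — the textbook separation shape.


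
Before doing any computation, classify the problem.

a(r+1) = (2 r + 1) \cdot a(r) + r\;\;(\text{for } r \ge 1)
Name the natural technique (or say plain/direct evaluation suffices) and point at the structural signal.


Verdict: a summation factor — because the multiplier 2 r + 1 is index-dependent, divide through by its running product and sum the resulting differences.


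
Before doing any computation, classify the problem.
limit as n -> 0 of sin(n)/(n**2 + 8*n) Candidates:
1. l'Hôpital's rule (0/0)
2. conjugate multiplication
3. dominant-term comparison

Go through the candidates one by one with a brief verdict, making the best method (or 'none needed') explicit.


Technique: l'Hôpital's rule (0/0) — numerator and denominator both vanish at 0 — a genuine 0/0 form, which is exactly when l'Hôpital applies. One could equally expand both pieces locally and compare leading terms; the rule does that in one stroke.
- l'Hôpital's rule (0/0): a fit — the right tool for this form.
- conjugate multiplication — multiplying by a conjugate would not remove any indeterminacy here.
- dominant-term comparison — no dominant power emerges to decide the limit by degree comparison.


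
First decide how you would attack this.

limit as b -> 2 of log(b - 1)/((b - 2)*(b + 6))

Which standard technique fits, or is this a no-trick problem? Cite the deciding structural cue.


Diagnosis: l'Hôpital's rule (0/0) — substituting 2 gives 0 over 0; differentiate top and bottom once and re-evaluate. One could equally expand both pieces locally and compare leading terms; the rule does that in one stroke.


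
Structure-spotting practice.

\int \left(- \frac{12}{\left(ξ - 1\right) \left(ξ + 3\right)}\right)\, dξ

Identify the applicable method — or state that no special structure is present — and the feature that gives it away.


Verdict: partial fractions — a proper rational integrand whose denominator splits into simpler factors — decompose into partial fractions first.


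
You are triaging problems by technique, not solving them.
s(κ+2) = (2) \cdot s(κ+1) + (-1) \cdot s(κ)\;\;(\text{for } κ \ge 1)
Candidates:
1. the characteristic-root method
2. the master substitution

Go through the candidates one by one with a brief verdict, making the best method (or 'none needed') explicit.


Verdict: the characteristic-root method — shift-invariance with fixed coefficients calls for exponential trials; the characteristic polynomial finds every r^κ.
- the characteristic-root method — yes — fits the structure here.
- the master substitution — the recursive argument is a shift of the index, not a fixed fraction of it.


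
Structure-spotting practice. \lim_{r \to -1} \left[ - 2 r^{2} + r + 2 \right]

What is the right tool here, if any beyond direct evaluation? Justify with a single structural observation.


Technique: no special technique — no denominator vanishes and nothing blows up at -1: direct substitution is the whole computation.


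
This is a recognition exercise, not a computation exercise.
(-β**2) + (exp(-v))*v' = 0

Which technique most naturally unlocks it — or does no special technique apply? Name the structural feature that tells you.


Method: separation of variables — all dependence on the two variables factors apart, the defining separable shape. An exactness check succeeds on this form as well — separation and the potential function arrive at the same answer, separation more directly.


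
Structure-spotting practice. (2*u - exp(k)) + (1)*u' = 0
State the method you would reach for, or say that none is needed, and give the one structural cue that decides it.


Diagnosis: a linear integrating factor — the equation is linear in u with coefficient 2; multiplying by the integrating factor exp(∫2) makes the left side a perfect derivative.


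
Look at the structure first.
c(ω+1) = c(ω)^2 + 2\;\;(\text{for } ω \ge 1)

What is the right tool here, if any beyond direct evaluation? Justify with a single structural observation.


Best approach: no special technique — the sequence value feeds back through itself nonlinearly — linear superposition fails, and every superposition-based closed form fails with it.


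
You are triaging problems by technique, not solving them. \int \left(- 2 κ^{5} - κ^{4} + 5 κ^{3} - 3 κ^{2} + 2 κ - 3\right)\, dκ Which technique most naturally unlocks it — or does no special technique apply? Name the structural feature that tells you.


Verdict: no special technique — scan for structure and find none: constant multiples of powers of κ, integrate directly.


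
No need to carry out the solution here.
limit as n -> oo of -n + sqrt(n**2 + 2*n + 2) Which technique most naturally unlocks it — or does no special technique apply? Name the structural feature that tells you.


Method: conjugate multiplication — the difference sqrt(n**2 + 2*n + 2) - n is an ∞ − ∞ stalemate; its conjugate partner breaks the tie.


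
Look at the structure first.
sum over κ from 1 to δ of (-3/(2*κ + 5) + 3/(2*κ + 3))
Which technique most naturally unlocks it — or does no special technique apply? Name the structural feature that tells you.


Verdict: telescoping — write out three consecutive terms and watch the interior cancel: the advanced copy one term subtracts reappears as the very next term's leading piece, pair after pair.


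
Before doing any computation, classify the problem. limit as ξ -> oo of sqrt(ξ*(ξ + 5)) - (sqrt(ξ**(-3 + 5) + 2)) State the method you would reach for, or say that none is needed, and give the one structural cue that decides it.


Best approach: conjugate multiplication — this difference gives up after one conjugate multiplication — the radical structure cancels against its conjugate.


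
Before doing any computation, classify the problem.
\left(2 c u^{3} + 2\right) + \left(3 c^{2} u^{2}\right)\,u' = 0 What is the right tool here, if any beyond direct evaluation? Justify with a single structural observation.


Technique: the exact-equation method — d/du of 2 c u^{3} + 2 equals d/dc of 3 c^{2} u^{2}: the form is a total differential of one potential — integrate it exactly.


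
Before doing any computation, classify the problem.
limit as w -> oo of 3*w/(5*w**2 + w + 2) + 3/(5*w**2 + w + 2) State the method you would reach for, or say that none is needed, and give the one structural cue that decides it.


Best approach: dominant-term comparison — divide through by the highest power of w; every lower-order term dies and the dominant terms decide the limit. Differentiating the expression as a single quotient would eventually settle it as well; matching dominant growth settles it immediately.


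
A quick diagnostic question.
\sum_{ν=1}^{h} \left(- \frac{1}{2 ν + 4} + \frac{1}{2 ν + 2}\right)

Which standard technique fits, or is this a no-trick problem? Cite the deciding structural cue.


Method: telescoping — spot the paired structure — each term adds \frac{1}{2 ν + 2} and subtracts its successor value, which the next term restores: the definition of a telescoping chain.


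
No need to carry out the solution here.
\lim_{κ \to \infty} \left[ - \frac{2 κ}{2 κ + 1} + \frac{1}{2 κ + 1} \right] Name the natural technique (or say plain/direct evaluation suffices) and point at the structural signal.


Technique: dominant-term comparison — divide by the highest power of κ present: lower-order terms vanish and the dominant ratio remains. Viewed as a single quotient this is an ∞/∞ form — an at-infinity application of l'Hôpital's rule would also resolve it; comparing leading growth reads the answer without differentiating.


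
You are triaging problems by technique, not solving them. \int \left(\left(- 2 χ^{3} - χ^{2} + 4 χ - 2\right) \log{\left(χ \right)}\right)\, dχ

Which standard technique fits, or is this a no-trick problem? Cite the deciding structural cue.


Diagnosis: integration by parts — the logarithm \log{\left(χ \right)} wants to be differentiated, not integrated; parts makes that legal.


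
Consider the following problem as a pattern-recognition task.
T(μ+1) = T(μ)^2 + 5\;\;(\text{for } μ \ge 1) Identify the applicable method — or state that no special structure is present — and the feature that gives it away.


Method: no special technique — each new value is a nonlinear function of earlier ones — scaling arguments and superposition both fail.


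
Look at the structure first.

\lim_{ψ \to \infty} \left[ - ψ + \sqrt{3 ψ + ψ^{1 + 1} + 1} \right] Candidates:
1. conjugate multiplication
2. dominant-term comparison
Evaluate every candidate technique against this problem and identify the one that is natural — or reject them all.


Best approach: conjugate multiplication — this difference gives up after one conjugate multiplication — the radical structure cancels against its conjugate.
- conjugate multiplication — applies; the problem has the shape this method handles.
- dominant-term comparison — no dominant power emerges to decide the limit by degree comparison.


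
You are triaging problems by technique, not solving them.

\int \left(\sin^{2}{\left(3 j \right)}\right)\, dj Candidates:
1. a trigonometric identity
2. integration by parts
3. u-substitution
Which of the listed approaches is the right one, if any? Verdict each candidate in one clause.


Best approach: a trigonometric identity — the even trigonometric power \sin^{2}{\left(3 j \right)} reduces by a double-angle identity before any integration is attempted.
- a trigonometric identity: applies; the problem has the shape this method handles.
- integration by parts — not the fit here: there is no polynomial factor to ladder down — parts can still close the trigonometric product by recursion, though the identity rewrite is the direct route.
- u-substitution: no subexpression of the integrand serves as a whole-integral substitution inner — individual terms may offer their own, but none carries its derivative as a factor of the full integrand; a working change of variable would have to be constructed from outside the expression.


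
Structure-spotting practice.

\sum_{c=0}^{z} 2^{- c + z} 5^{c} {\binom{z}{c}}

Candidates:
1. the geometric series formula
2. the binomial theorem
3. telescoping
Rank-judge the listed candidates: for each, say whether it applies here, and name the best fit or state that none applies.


Best approach: the binomial theorem — the summand is term c of a binomial expansion in 5 and 2; the whole sum is a single power.
- the geometric series formula — no single multiplier carries one term to the next throughout the sum.
- the binomial theorem — yes — fits the structure here.
- telescoping: computed from the summand as displayed, the partial sums build up without the pairwise collapse telescoping exploits.


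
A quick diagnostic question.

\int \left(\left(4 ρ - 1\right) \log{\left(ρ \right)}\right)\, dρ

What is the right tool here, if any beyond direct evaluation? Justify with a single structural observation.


Method: integration by parts — \log{\left(ρ \right)} blocks direct integration but differentiates to something rational — parts with the polynomial factor 4 ρ - 1 as dv.


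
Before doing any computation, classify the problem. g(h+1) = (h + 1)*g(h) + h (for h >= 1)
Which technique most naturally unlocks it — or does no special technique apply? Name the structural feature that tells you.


Method: a summation factor — an index-dependent multiplier h + 1 rules out characteristic roots; a summation factor converts it to a pure difference.


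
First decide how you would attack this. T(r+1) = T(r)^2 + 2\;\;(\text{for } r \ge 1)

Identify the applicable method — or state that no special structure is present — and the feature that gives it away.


Method: no special technique — the new term depends nonlinearly on the old ones, which disqualifies every superposition-based technique.


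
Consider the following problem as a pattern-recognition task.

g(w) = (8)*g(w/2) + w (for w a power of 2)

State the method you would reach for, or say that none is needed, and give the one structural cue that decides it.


Method: the master substitution — the recursive call is at index w/2 rather than a shift, a divide-and-conquer shape — substituting w = 2^m linearizes it.


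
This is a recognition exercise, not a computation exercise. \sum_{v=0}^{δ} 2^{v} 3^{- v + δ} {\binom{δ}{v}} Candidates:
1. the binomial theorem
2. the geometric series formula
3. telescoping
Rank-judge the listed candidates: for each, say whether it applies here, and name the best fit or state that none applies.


Method: the binomial theorem — the summand is term v of a binomial expansion in 2 and 3; the whole sum is a single power.
- the binomial theorem: yes, a natural case for it.
- the geometric series formula — the term-to-term ratio drifts with the index — the one thing the geometric formula cannot absorb.
- telescoping — as presented, consecutive terms share no shifted copy to cancel against — no rewrite is on display to change that.


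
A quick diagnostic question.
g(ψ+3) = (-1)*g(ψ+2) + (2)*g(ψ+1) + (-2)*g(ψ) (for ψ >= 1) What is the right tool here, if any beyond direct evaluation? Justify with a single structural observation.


Method: the characteristic-root method — the recurrence treats every index alike (constant coefficients, no forcing) — precisely the regime where r^ψ trials close it.


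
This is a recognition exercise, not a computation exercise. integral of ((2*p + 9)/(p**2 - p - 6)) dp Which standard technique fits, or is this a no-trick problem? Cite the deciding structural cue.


Method: partial fractions — p**2 - p - 6 splits into linear pieces, so the quotient is a sum of simple fractions — decompose before integrating.


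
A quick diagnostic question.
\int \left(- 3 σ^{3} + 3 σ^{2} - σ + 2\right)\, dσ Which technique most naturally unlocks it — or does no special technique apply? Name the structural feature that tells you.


Best approach: no special technique — every term is a constant multiple of a power of σ; term-wise power-rule integration needs no preliminary transformation.


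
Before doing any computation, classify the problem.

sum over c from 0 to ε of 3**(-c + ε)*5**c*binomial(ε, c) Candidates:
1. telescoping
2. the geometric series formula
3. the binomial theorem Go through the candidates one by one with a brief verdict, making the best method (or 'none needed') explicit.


Diagnosis: the binomial theorem — the summand is term c of a binomial expansion in 5 and 3; the whole sum is a single power.
- telescoping: computed from the summand as displayed, the partial sums build up without the pairwise collapse telescoping exploits.
- the geometric series formula — dividing successive terms gives an index-dependent quantity, not a constant.
- the binomial theorem: a fit — the right tool for this form.


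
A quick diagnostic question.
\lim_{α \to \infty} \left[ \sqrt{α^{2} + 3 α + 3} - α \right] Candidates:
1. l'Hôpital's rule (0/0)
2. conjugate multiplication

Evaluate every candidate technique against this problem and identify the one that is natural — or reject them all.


Best approach: conjugate multiplication — the ∞ − ∞ radical form is the exact trigger for the conjugate maneuver.
- l'Hôpital's rule (0/0) — the expression is a difference driving to ∞ − ∞, not a 0/0 quotient — there is no ratio for the rule to differentiate.
- conjugate multiplication — applicable, and directly so.


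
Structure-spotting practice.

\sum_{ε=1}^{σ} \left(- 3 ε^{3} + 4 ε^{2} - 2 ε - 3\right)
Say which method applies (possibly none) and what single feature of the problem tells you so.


Method: no special technique — recognize the absence of structure: constant-multiple powers of ε summed plainly, no special method required.


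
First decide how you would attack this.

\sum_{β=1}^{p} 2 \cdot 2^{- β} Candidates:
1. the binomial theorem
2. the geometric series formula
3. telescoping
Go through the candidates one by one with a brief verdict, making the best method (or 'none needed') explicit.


Diagnosis: the geometric series formula — consecutive terms stand in a fixed index-free ratio — the geometric sum formula closes it.
- the binomial theorem: there is no pair of bases whose matched powers would reassemble into a single binomial power.
- the geometric series formula: applicable, and directly so.
- telescoping: neither a shifted-difference shape nor integer-spaced poles are present.


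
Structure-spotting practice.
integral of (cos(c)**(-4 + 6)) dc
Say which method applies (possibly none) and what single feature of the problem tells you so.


Best approach: a trigonometric identity — the even trigonometric power cos(c)**(-4 + 6) reduces by a double-angle identity before any integration is attempted.


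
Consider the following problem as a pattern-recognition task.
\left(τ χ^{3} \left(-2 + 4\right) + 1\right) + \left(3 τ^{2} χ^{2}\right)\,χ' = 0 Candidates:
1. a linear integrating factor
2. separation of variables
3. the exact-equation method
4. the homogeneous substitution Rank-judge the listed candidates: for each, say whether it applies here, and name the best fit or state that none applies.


Best approach: the exact-equation method — because the two cross partials coincide, the form is conservative as written — recover its potential in (τ, χ).
- a linear integrating factor — a nonlinear term in the unknown puts this outside the integrating-factor template.
- separation of variables: no division isolates the independent variable from the unknown.
- the exact-equation method — applicable, and directly so.
- the homogeneous substitution: solved for the derivative, the right side changes under joint scaling of the two variables.


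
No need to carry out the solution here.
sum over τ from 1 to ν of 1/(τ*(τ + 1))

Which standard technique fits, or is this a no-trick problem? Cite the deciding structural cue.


Technique: telescoping — poles of 1/(τ*(τ + 1)) differ by an integer, the telltale of a telescoping partial-fraction sum.


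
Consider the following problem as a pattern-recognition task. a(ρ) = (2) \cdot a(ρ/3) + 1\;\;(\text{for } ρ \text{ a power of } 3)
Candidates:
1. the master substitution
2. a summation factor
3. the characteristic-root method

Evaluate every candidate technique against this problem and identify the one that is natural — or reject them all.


Best approach: the master substitution — the argument shrinks by the factor 3, so measure the index on a logarithmic scale and the recursion becomes a shift.
- the master substitution: a fit — the right tool for this form.
- a summation factor: the recursion divides its index rather than shifting it — there is no previous-term chain for a summation factor to telescope.
- the characteristic-root method: a divided-index call is not the fixed-shift linear shape that characteristic roots solve.


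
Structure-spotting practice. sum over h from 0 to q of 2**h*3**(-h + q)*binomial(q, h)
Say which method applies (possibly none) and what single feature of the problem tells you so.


Best approach: the binomial theorem — binomial coefficients against complementary powers of 2 and 3: recognize the binomial expansion and resum.


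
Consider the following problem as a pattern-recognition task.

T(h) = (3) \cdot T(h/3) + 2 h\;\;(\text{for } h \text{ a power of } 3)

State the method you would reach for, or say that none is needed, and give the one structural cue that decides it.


Diagnosis: the master substitution — the argument contracts 3-fold per step: reindex h exponentially and solve the linear recurrence in the new index.


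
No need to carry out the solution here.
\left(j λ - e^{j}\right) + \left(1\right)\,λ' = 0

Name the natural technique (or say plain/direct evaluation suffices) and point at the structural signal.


Diagnosis: a linear integrating factor — the unknown enters only to the first power against a nonzero forcing term — the integrating-factor template applies directly.


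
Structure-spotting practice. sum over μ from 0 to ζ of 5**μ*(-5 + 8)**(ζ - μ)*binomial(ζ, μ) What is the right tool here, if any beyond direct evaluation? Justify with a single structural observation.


Technique: the binomial theorem — terms weighting binomial(ζ, μ) against matched powers of 5 and (-5 + 8) reassemble into (5 + (-5 + 8))^ζ by the binomial theorem.


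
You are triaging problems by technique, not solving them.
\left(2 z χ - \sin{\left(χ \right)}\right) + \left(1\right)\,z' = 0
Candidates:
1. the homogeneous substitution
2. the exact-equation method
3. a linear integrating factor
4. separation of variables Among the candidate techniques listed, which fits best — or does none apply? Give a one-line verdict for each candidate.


Technique: a linear integrating factor — the unknown enters only to the first power against a nonzero forcing term — the integrating-factor template applies directly.
- the homogeneous substitution: solved for the derivative, the right side changes under joint scaling of the two variables.
- the exact-equation method — the mixed-partials test fails on this split — it is not an exact differential as presented.
- a linear integrating factor: applies; the problem has the shape this method handles.
- separation of variables — the two dependences are entangled, not a clean product of one-variable pieces.


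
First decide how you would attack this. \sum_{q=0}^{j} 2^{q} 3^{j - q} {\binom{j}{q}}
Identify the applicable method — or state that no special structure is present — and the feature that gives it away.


Method: the binomial theorem — the binomial coefficients weight matched powers of 2 and 3, which is exactly the expansion of a binomial power.


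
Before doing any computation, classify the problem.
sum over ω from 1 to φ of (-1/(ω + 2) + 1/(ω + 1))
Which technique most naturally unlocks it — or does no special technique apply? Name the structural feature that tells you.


Method: telescoping — spot the paired structure — each term adds 1/(ω + 1) and subtracts its successor value, which the next term restores: the definition of a telescoping chain.


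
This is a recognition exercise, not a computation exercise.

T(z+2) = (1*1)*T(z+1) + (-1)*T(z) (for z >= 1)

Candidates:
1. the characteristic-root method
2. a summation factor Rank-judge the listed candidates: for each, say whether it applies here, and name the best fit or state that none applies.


Technique: the characteristic-root method — because shifting z leaves the equation's coefficients unchanged, exponential trials reduce it to algebra.
- the characteristic-root method — a fit — the right tool for this form.
- a summation factor — the recurrence reaches back more than one step, outside the first-order family a summation factor normalizes.


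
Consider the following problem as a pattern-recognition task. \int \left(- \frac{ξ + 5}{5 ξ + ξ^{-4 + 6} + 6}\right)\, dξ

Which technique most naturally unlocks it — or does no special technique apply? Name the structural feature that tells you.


Diagnosis: partial fractions — with (5 ξ + ξ^{-4 + 6} + 6) factorable and the degree on top strictly smaller, simple-fraction decomposition is immediate.


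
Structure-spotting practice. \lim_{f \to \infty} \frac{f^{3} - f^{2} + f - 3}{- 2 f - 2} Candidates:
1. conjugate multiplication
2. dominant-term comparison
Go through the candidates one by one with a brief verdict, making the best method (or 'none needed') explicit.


Diagnosis: dominant-term comparison — as f grows, only the highest-degree terms matter — compare leading terms and read the limit off.
- conjugate multiplication: the conjugate move applies to radical differences, which this is not.
- dominant-term comparison: yes, a natural case for it.


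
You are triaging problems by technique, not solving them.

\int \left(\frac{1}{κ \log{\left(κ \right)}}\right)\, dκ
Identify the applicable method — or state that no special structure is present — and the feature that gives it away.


Technique: u-substitution — viewed as a product, the integrand is a composition evaluated at \log{\left(κ \right)} times (a constant multiple of) that inner expression's derivative, so u = \log{\left(κ \right)} makes it elementary.


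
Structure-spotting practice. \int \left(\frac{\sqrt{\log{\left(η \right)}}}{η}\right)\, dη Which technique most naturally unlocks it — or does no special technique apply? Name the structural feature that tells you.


Diagnosis: u-substitution — collected, the integrand has one factor that is, up to a constant, the derivative of an inner expression the rest depends on — substitute for that inner expression.


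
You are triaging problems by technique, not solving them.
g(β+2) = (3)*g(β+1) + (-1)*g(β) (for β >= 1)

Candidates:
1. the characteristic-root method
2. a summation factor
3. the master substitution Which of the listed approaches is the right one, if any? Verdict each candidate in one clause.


Method: the characteristic-root method — the recurrence treats every index alike (constant coefficients, no forcing) — precisely the regime where r^β trials close it.
- the characteristic-root method: a fit — the right tool for this form.
- a summation factor — the recurrence reaches back more than one step, outside the first-order family a summation factor normalizes.
- the master substitution: the recursion steps by a constant offset, so exponential reindexing is pointless.


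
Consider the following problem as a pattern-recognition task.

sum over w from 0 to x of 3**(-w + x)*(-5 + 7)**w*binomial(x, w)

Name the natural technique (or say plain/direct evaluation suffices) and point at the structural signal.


Diagnosis: the binomial theorem — the binomial coefficients weight matched powers of (-5 + 7) and 3, which is exactly the expansion of a binomial power.


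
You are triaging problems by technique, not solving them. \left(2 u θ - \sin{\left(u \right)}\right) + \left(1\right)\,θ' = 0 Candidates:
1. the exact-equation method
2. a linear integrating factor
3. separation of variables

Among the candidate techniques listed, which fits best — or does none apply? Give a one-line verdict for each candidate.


Technique: a linear integrating factor — θ enters only linearly with coefficient 2 u; multiply by exp of the integral of 2 u and the left side becomes one derivative.
- the exact-equation method — the mixed-partials test fails on this split — it is not an exact differential as presented.
- a linear integrating factor — yes, a natural case for it.
- separation of variables: the two dependences are entangled, not a clean product of one-variable pieces.


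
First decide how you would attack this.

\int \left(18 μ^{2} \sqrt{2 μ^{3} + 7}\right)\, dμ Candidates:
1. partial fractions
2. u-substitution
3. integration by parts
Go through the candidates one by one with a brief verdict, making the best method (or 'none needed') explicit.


Best approach: u-substitution — viewed as a product, the integrand is a composition evaluated at 2 μ^{3} + 7 times (a constant multiple of) that inner expression's derivative, so u = 2 μ^{3} + 7 makes it elementary.
- partial fractions — there is no rational-function structure to decompose.
- u-substitution — a fit — the right tool for this form.
- integration by parts — the non-polynomial partner is not one of the parts kernels — exp, sine, or cosine with a degree-1 argument, or a logarithm.


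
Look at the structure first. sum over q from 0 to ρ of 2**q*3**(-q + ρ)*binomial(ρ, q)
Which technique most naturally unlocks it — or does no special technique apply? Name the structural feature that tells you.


Method: the binomial theorem — the binomial coefficients weight matched powers of 2 and 3, which is exactly the expansion of a binomial power.
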